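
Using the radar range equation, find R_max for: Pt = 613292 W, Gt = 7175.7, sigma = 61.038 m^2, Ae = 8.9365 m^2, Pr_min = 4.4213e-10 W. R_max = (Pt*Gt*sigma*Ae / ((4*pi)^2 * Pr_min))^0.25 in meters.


R^4 = 613292*7175.7*61.038*8.9365 / ((4*pi)^2 * 4.4213e-10) = 3.438188e+19
R_max = 3.438188e+19^0.25 = 76574 m

76574 m


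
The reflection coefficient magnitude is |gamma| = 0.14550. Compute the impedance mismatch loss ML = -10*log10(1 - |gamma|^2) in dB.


ML = -10 * log10(1 - 0.14550^2) = -10 * log10(0.97882975) = 0.09293 dB

0.09293 dB


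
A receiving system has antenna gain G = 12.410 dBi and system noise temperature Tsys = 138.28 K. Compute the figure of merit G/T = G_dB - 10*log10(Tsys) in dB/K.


G/T = 12.410 - 10*log10(138.28) = 12.410 - 21.40759 = -8.998 dB/K

-8.998 dB/K


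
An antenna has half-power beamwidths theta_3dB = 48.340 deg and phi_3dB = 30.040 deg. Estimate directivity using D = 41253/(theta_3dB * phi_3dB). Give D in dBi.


D_linear = 41253 / (48.340 * 30.040) = 28.40854
D_dBi = 10 * log10(28.40854) = 14.53 dBi

14.53 dBi


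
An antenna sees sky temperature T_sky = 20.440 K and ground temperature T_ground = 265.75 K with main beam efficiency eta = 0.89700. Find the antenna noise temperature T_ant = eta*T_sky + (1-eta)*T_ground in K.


T_ant = 0.89700 * 20.440 + (1 - 0.89700) * 265.75 = 45.71 K

45.71 K


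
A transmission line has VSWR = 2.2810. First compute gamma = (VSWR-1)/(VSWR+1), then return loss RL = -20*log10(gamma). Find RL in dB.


gamma = (2.2810 - 1) / (2.2810 + 1) = 0.3904297
RL = -20 * log10(0.3904297) = 8.169 dB

8.169 dB


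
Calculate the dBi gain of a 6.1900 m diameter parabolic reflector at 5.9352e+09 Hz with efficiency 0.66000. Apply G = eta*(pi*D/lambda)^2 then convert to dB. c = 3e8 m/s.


lambda = c / f = 3.0000e+08 / 5.9352e+09 = 0.05054590 m
G_linear = 0.66000 * (pi * 6.1900 / 0.05054590)^2 = 97690.68
G_dBi = 10 * log10(97690.68) = 49.90 dBi

49.90 dBi


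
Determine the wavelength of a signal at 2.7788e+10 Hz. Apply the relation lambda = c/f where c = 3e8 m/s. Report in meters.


lambda = c / f = 3.0000e+08 / 2.7788e+10 = 0.01080 m

0.01080 m


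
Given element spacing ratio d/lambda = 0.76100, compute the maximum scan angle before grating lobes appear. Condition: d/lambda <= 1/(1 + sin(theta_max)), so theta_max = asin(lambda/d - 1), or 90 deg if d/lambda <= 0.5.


lambda/d - 1 = 1/0.76100 - 1 = 0.3140604
theta_max = asin(0.3140604) = 18.30 deg

18.30 deg


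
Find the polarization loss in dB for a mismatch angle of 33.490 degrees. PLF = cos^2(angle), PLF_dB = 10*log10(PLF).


PLF_linear = cos^2(33.490 deg) = 0.6955262
PLF_dB = 10 * log10(0.6955262) = -1.577 dB

-1.577 dB


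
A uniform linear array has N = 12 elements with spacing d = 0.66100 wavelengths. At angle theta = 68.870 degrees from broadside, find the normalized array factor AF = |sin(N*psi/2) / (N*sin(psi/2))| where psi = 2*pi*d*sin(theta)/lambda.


psi = 2*pi*0.66100*sin(68.870 deg) = 3.873946 rad
AF = |sin(12*3.873946/2) / (12*sin(3.873946/2))| = 0.08477

0.08477


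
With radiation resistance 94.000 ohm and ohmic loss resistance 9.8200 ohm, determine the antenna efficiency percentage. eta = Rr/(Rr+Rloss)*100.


eta = 94.000 / (94.000 + 9.8200) * 100 = 90.54%

90.54%


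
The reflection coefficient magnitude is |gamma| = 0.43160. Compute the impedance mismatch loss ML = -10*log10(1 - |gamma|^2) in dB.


ML = -10 * log10(1 - 0.43160^2) = -10 * log10(0.81372144) = 0.8952 dB

0.8952 dB


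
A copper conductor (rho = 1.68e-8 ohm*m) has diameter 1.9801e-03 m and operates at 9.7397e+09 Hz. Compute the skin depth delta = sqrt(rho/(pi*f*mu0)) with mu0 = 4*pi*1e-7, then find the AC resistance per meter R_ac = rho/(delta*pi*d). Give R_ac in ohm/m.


delta = sqrt(1.68e-8 / (pi * 9.7397e+09 * 4*pi*1e-7)) = 6.610008e-07 m
R_ac = 1.68e-8 / (6.610008e-07 * pi * 1.9801e-03) = 4.086 ohm/m

4.086 ohm/m


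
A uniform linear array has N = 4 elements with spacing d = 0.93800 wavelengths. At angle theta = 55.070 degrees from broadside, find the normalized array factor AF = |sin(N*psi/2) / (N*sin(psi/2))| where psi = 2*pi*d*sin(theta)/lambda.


psi = 2*pi*0.93800*sin(55.070 deg) = 4.831904 rad
AF = |sin(4*4.831904/2) / (4*sin(4.831904/2))| = 0.08919

0.08919


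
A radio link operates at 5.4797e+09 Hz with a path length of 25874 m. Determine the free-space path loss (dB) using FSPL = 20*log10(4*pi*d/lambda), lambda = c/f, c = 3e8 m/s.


lambda = c / f = 3.0000e+08 / 5.4797e+09 = 0.05474752 m
FSPL = 20 * log10(4*pi*25874/0.05474752) = 135.5 dB

135.5 dB


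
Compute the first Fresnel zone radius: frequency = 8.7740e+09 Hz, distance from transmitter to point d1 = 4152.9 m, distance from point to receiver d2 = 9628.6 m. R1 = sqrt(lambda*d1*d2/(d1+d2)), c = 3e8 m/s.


lambda = c / f = 3.0000e+08 / 8.7740e+09 = 0.03419193 m
R1 = sqrt(0.03419193 * 4152.9 * 9628.6 / (4152.9 + 9628.6)) = 9.960 m

9.960 m


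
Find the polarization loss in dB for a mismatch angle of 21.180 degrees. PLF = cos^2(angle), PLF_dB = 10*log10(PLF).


PLF_linear = cos^2(21.180 deg) = 0.8694630
PLF_dB = 10 * log10(0.8694630) = -0.6075 dB

-0.6075 dB


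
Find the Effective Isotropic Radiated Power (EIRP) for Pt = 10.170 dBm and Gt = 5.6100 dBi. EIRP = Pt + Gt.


EIRP = Pt + Gt = 10.170 + 5.6100 = 15.78 dBm

15.78 dBm


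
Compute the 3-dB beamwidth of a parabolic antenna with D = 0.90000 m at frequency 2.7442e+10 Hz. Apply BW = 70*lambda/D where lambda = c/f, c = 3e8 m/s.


lambda = c / f = 3.0000e+08 / 2.7442e+10 = 0.01093215 m
BW = 70 * 0.01093215 / 0.90000 = 0.8503 deg

0.8503 deg


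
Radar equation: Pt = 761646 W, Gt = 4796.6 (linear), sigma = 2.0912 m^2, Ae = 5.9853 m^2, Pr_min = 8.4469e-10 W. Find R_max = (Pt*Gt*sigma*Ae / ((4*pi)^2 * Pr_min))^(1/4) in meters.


R^4 = 761646*4796.6*2.0912*5.9853 / ((4*pi)^2 * 8.4469e-10) = 3.428081e+17
R_max = 3.428081e+17^0.25 = 24197 m

24197 m


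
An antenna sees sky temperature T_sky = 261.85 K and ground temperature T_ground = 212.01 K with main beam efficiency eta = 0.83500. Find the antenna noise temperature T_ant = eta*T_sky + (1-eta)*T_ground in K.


T_ant = 0.83500 * 261.85 + (1 - 0.83500) * 212.01 = 253.6 K

253.6 K


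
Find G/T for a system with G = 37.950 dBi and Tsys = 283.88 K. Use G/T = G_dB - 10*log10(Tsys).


G/T = 37.950 - 10*log10(283.88) = 37.950 - 24.53135 = 13.42 dB/K

13.42 dB/K


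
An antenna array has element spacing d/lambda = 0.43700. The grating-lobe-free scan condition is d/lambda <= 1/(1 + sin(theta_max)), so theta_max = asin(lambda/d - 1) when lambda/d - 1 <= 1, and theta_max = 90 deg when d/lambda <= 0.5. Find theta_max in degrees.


lambda/d - 1 = 1/0.43700 - 1 = 1.288330 >= 1
d/lambda <= 0.5, so the array can scan to endfire without grating lobes: theta_max = 90 deg

90 deg


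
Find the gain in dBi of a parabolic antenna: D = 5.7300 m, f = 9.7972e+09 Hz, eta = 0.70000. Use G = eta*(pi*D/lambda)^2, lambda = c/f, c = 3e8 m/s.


lambda = c / f = 3.0000e+08 / 9.7972e+09 = 0.03062099 m
G_linear = 0.70000 * (pi * 5.7300 / 0.03062099)^2 = 241918.2
G_dBi = 10 * log10(241918.2) = 53.84 dBi

53.84 dBi


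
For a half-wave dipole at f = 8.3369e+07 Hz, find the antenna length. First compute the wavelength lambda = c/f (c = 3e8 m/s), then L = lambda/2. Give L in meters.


lambda = c / f = 3.0000e+08 / 8.3369e+07 = 3.598460 m
L = lambda / 2 = 3.598460 / 2 = 1.799 m

1.799 m


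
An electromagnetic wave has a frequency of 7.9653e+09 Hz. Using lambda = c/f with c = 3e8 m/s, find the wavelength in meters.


lambda = c / f = 3.0000e+08 / 7.9653e+09 = 0.03766 m

0.03766 m


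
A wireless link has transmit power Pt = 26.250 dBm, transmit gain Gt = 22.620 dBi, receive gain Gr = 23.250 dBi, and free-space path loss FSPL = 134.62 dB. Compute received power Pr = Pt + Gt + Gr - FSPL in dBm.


Pr = 26.250 + 22.620 + 23.250 - 134.62 = -62.50 dBm

-62.50 dBm


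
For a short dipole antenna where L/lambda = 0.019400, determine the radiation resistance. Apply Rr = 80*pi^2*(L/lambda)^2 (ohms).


Rr = 80 * pi^2 * (0.019400)^2 = 80 * 9.869604 * 3.763600e-04 = 0.2972 ohm

0.2972 ohm


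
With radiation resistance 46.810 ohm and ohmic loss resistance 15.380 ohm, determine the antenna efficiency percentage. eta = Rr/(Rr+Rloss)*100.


eta = 46.810 / (46.810 + 15.380) * 100 = 75.27%

75.27%


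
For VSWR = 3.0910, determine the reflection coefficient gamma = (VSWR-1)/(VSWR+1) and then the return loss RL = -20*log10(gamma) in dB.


gamma = (3.0910 - 1) / (3.0910 + 1) = 0.5111220
RL = -20 * log10(0.5111220) = 5.830 dB

5.830 dB


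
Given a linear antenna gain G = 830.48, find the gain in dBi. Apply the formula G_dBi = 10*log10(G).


G_dBi = 10 * log10(830.48) = 29.19 dBi

29.19 dBi


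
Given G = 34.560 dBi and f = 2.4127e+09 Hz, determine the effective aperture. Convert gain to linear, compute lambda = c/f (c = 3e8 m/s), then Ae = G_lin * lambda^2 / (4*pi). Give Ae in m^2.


lambda = c / f = 3.0000e+08 / 2.4127e+09 = 0.1243420 m
G_linear = 10^(34.560/10) = 2857.591
Ae = G_linear * lambda^2 / (4*pi) = 2857.591 * 0.1243420^2 / (4*pi) = 3.516 m^2

3.516 m^2


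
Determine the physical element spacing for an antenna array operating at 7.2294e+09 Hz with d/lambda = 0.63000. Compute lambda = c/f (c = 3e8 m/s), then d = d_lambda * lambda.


lambda = c / f = 3.0000e+08 / 7.2294e+09 = 0.04149722 m
d = 0.63000 * 0.04149722 = 0.02614 m

0.02614 m


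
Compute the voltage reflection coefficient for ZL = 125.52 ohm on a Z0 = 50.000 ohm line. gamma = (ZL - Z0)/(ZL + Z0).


gamma = (125.52 - 50.000) / (125.52 + 50.000) = 0.4303

0.4303


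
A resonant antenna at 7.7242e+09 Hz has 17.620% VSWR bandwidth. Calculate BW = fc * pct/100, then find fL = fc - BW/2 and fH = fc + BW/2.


BW = 7.7242e+09 * 17.620/100 = 1.361004e+09 Hz
fL = 7.7242e+09 - 1.361004e+09/2 = 7.044e+09 Hz
fH = 7.7242e+09 + 1.361004e+09/2 = 8.405e+09 Hz

BW=1.361e+09 Hz, fL=7.044e+09 Hz, fH=8.405e+09 Hz


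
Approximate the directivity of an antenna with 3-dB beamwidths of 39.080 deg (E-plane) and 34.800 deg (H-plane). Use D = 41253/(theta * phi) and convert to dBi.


D_linear = 41253 / (39.080 * 34.800) = 30.33345
D_dBi = 10 * log10(30.33345) = 14.82 dBi

14.82 dBi


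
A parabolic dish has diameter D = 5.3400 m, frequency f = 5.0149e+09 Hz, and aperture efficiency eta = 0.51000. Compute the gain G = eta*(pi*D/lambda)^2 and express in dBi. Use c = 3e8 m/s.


lambda = c / f = 3.0000e+08 / 5.0149e+09 = 0.05982173 m
G_linear = 0.51000 * (pi * 5.3400 / 0.05982173)^2 = 40108.32
G_dBi = 10 * log10(40108.32) = 46.03 dBi

46.03 dBi


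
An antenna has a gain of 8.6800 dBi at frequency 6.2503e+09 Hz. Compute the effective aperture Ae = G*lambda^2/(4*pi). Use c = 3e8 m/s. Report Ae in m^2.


lambda = c / f = 3.0000e+08 / 6.2503e+09 = 0.04799770 m
G_linear = 10^(8.6800/10) = 7.379042
Ae = G_linear * lambda^2 / (4*pi) = 7.379042 * 0.04799770^2 / (4*pi) = 1.353e-03 m^2

1.353e-03 m^2


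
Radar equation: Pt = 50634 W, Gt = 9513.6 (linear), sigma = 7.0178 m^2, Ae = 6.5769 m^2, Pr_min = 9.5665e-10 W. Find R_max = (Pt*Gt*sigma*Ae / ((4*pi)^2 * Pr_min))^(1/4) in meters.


R^4 = 50634*9513.6*7.0178*6.5769 / ((4*pi)^2 * 9.5665e-10) = 1.471758e+17
R_max = 1.471758e+17^0.25 = 19587 m

19587 m


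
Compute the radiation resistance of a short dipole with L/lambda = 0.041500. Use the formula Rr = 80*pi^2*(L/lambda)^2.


Rr = 80 * pi^2 * (0.041500)^2 = 80 * 9.869604 * 1.722250e-03 = 1.360 ohm

1.360 ohm


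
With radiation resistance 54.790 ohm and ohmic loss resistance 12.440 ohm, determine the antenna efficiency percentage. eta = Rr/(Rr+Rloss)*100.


eta = 54.790 / (54.790 + 12.440) * 100 = 81.50%

81.50%


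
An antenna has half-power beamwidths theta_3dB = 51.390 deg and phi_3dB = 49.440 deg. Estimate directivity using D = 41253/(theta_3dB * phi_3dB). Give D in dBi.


D_linear = 41253 / (51.390 * 49.440) = 16.23673
D_dBi = 10 * log10(16.23673) = 12.10 dBi

12.10 dBi


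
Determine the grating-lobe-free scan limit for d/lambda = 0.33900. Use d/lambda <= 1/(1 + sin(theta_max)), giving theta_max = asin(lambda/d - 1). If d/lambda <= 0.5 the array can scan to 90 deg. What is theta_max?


lambda/d - 1 = 1/0.33900 - 1 = 1.949853 >= 1
d/lambda <= 0.5, so the array can scan to endfire without grating lobes: theta_max = 90 deg

90 deg


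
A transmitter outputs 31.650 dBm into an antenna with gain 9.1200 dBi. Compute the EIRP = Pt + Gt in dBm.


EIRP = Pt + Gt = 31.650 + 9.1200 = 40.77 dBm

40.77 dBm


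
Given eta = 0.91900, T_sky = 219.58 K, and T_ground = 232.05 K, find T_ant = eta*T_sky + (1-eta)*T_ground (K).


T_ant = 0.91900 * 219.58 + (1 - 0.91900) * 232.05 = 220.6 K

220.6 K


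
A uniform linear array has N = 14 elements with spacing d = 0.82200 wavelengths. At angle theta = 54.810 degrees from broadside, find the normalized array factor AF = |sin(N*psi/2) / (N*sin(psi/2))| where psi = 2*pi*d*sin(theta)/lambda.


psi = 2*pi*0.82200*sin(54.810 deg) = 4.220892 rad
AF = |sin(14*4.220892/2) / (14*sin(4.220892/2))| = 0.07957

0.07957


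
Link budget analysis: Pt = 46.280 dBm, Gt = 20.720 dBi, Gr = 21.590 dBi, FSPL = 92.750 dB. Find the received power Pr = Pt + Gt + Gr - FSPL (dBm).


Pr = 46.280 + 20.720 + 21.590 - 92.750 = -4.16 dBm

-4.16 dBm


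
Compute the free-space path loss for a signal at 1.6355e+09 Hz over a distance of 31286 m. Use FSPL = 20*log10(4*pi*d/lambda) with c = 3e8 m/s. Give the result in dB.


lambda = c / f = 3.0000e+08 / 1.6355e+09 = 0.1834301 m
FSPL = 20 * log10(4*pi*31286/0.1834301) = 126.6 dB

126.6 dB


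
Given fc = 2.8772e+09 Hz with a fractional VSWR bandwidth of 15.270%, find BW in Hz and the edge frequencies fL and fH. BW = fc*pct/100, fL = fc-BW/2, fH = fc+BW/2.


BW = 2.8772e+09 * 15.270/100 = 4.393484e+08 Hz
fL = 2.8772e+09 - 4.393484e+08/2 = 2.658e+09 Hz
fH = 2.8772e+09 + 4.393484e+08/2 = 3.097e+09 Hz

BW=4.393e+08 Hz, fL=2.658e+09 Hz, fH=3.097e+09 Hz


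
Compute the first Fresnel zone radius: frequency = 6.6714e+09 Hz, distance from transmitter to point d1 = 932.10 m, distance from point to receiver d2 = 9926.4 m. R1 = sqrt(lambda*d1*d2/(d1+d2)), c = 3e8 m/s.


lambda = c / f = 3.0000e+08 / 6.6714e+09 = 0.04496807 m
R1 = sqrt(0.04496807 * 932.10 * 9926.4 / (932.10 + 9926.4)) = 6.190 m

6.190 m


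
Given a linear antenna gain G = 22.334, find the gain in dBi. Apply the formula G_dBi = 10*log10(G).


G_dBi = 10 * log10(22.334) = 13.49 dBi

13.49 dBi


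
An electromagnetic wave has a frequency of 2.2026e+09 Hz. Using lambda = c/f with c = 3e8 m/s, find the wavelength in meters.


lambda = c / f = 3.0000e+08 / 2.2026e+09 = 0.1362 m

0.1362 m


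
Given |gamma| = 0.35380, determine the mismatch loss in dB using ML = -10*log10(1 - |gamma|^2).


ML = -10 * log10(1 - 0.35380^2) = -10 * log10(0.87482556) = 0.5808 dB

0.5808 dB


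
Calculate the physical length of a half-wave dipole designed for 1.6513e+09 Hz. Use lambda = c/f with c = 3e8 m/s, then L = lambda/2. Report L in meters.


lambda = c / f = 3.0000e+08 / 1.6513e+09 = 0.1816750 m
L = lambda / 2 = 0.1816750 / 2 = 0.09084 m

0.09084 m


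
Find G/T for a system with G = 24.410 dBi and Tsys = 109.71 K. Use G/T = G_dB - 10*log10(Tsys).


G/T = 24.410 - 10*log10(109.71) = 24.410 - 20.40246 = 4.008 dB/K

4.008 dB/K


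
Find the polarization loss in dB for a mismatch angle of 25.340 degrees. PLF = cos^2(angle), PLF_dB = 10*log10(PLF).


PLF_linear = cos^2(25.340 deg) = 0.8168255
PLF_dB = 10 * log10(0.8168255) = -0.8787 dB

-0.8787 dB


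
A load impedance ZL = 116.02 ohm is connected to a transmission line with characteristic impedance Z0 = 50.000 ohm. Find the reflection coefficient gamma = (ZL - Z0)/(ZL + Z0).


gamma = (116.02 - 50.000) / (116.02 + 50.000) = 0.3977

0.3977


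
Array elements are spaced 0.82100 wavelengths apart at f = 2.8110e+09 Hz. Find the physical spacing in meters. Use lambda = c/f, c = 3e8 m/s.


lambda = c / f = 3.0000e+08 / 2.8110e+09 = 0.1067236 m
d = 0.82100 * 0.1067236 = 0.08762 m

0.08762 m


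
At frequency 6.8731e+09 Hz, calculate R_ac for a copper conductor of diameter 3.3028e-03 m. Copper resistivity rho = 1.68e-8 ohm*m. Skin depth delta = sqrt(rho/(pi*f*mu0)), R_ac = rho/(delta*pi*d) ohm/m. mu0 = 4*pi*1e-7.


delta = sqrt(1.68e-8 / (pi * 6.8731e+09 * 4*pi*1e-7)) = 7.868618e-07 m
R_ac = 1.68e-8 / (7.868618e-07 * pi * 3.3028e-03) = 2.058 ohm/m

2.058 ohm/m


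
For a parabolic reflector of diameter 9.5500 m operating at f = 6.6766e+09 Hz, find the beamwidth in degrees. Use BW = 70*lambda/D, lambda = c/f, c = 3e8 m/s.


lambda = c / f = 3.0000e+08 / 6.6766e+09 = 0.04493305 m
BW = 70 * 0.04493305 / 9.5500 = 0.3294 deg

0.3294 deg


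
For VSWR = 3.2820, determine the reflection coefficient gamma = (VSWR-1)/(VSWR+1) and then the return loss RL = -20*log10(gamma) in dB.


gamma = (3.2820 - 1) / (3.2820 + 1) = 0.5329285
RL = -20 * log10(0.5329285) = 5.467 dB

5.467 dB


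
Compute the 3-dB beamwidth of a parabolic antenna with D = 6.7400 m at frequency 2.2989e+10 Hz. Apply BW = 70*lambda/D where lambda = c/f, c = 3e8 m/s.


lambda = c / f = 3.0000e+08 / 2.2989e+10 = 0.01304972 m
BW = 70 * 0.01304972 / 6.7400 = 0.1355 deg

0.1355 deg


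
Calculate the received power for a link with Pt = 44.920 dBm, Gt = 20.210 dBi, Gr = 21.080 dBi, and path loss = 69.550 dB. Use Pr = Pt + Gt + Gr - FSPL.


Pr = 44.920 + 20.210 + 21.080 - 69.550 = 16.66 dBm

16.66 dBm


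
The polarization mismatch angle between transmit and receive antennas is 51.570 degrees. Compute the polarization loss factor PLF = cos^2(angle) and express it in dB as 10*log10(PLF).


PLF_linear = cos^2(51.570 deg) = 0.3863344
PLF_dB = 10 * log10(0.3863344) = -4.130 dB

-4.130 dB


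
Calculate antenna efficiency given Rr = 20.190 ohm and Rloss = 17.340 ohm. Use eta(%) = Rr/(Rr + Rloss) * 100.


eta = 20.190 / (20.190 + 17.340) * 100 = 53.80%

53.80%


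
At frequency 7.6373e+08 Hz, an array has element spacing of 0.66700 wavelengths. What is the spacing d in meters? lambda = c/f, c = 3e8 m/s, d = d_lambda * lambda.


lambda = c / f = 3.0000e+08 / 7.6373e+08 = 0.3928090 m
d = 0.66700 * 0.3928090 = 0.2620 m

0.2620 m


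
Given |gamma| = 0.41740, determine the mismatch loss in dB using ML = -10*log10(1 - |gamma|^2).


ML = -10 * log10(1 - 0.41740^2) = -10 * log10(0.82577724) = 0.8314 dB

0.8314 dB


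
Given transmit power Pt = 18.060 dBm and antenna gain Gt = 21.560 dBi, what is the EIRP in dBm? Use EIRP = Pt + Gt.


EIRP = Pt + Gt = 18.060 + 21.560 = 39.62 dBm

39.62 dBm


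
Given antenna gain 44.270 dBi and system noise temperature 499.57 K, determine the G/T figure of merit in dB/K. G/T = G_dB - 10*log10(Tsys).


G/T = 44.270 - 10*log10(499.57) = 44.270 - 26.98596 = 17.28 dB/K

17.28 dB/K


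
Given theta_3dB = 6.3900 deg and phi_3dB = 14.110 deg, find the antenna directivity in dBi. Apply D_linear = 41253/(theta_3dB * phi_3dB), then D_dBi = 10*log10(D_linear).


D_linear = 41253 / (6.3900 * 14.110) = 457.5385
D_dBi = 10 * log10(457.5385) = 26.60 dBi

26.60 dBi


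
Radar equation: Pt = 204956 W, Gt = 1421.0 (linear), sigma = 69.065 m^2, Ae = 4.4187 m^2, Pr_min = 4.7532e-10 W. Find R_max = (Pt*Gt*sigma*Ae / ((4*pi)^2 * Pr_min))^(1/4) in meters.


R^4 = 204956*1421.0*69.065*4.4187 / ((4*pi)^2 * 4.7532e-10) = 1.184136e+18
R_max = 1.184136e+18^0.25 = 32988 m

32988 m


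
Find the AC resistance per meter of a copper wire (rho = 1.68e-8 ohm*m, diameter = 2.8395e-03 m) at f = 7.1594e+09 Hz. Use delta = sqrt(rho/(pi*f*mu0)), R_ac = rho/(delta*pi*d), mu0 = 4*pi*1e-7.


delta = sqrt(1.68e-8 / (pi * 7.1594e+09 * 4*pi*1e-7)) = 7.709682e-07 m
R_ac = 1.68e-8 / (7.709682e-07 * pi * 2.8395e-03) = 2.443 ohm/m

2.443 ohm/m


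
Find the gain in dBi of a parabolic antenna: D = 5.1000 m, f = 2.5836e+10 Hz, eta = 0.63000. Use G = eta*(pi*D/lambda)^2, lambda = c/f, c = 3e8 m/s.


lambda = c / f = 3.0000e+08 / 2.5836e+10 = 0.01161170 m
G_linear = 0.63000 * (pi * 5.1000 / 0.01161170)^2 = 1.199469e+06
G_dBi = 10 * log10(1.199469e+06) = 60.79 dBi

60.79 dBi


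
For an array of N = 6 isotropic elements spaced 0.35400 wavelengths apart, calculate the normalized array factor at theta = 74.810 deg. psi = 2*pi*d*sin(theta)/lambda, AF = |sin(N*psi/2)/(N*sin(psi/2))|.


psi = 2*pi*0.35400*sin(74.810 deg) = 2.146537 rad
AF = |sin(6*2.146537/2) / (6*sin(2.146537/2))| = 0.02955

0.02955


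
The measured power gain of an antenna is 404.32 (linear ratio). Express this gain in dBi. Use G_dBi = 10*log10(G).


G_dBi = 10 * log10(404.32) = 26.07 dBi

26.07 dBi


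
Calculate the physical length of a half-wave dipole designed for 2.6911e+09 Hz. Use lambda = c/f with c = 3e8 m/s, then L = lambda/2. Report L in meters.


lambda = c / f = 3.0000e+08 / 2.6911e+09 = 0.1114786 m
L = lambda / 2 = 0.1114786 / 2 = 0.05574 m

0.05574 m


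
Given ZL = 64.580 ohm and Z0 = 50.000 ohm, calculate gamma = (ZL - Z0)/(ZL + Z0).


gamma = (64.580 - 50.000) / (64.580 + 50.000) = 0.1272

0.1272


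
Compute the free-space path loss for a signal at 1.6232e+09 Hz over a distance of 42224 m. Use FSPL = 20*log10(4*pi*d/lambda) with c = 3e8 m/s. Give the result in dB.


lambda = c / f = 3.0000e+08 / 1.6232e+09 = 0.1848201 m
FSPL = 20 * log10(4*pi*42224/0.1848201) = 129.2 dB

129.2 dB


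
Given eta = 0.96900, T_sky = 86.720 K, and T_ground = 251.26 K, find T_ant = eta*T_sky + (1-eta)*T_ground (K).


T_ant = 0.96900 * 86.720 + (1 - 0.96900) * 251.26 = 91.82 K

91.82 K


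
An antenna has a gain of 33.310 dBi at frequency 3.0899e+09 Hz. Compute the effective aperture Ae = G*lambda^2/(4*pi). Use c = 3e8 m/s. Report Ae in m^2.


lambda = c / f = 3.0000e+08 / 3.0899e+09 = 0.09709052 m
G_linear = 10^(33.310/10) = 2142.891
Ae = G_linear * lambda^2 / (4*pi) = 2142.891 * 0.09709052^2 / (4*pi) = 1.607 m^2

1.607 m^2


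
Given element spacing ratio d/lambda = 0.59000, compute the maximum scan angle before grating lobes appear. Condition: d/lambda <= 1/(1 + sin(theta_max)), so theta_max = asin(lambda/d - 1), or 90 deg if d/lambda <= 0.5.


lambda/d - 1 = 1/0.59000 - 1 = 0.6949153
theta_max = asin(0.6949153) = 44.02 deg

44.02 deg


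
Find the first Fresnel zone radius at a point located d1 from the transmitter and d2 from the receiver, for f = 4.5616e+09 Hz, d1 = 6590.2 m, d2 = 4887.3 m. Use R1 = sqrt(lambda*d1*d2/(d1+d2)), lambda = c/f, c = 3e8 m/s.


lambda = c / f = 3.0000e+08 / 4.5616e+09 = 0.06576640 m
R1 = sqrt(0.06576640 * 6590.2 * 4887.3 / (6590.2 + 4887.3)) = 13.59 m

13.59 m


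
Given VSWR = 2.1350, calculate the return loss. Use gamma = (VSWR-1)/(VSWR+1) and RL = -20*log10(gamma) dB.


gamma = (2.1350 - 1) / (2.1350 + 1) = 0.3620415
RL = -20 * log10(0.3620415) = 8.825 dB

8.825 dB


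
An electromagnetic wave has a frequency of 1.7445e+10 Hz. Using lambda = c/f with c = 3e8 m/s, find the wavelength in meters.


lambda = c / f = 3.0000e+08 / 1.7445e+10 = 0.01720 m

0.01720 m


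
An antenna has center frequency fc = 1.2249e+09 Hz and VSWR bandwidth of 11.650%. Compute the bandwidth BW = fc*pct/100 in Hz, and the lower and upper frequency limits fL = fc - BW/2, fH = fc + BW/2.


BW = 1.2249e+09 * 11.650/100 = 1.427008e+08 Hz
fL = 1.2249e+09 - 1.427008e+08/2 = 1.154e+09 Hz
fH = 1.2249e+09 + 1.427008e+08/2 = 1.296e+09 Hz

BW=1.427e+08 Hz, fL=1.154e+09 Hz, fH=1.296e+09 Hz


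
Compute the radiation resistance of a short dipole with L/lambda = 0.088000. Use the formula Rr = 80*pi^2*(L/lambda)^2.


Rr = 80 * pi^2 * (0.088000)^2 = 80 * 9.869604 * 7.744000e-03 = 6.114 ohm

6.114 ohm


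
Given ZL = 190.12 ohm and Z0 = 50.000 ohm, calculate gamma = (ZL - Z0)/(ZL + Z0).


gamma = (190.12 - 50.000) / (190.12 + 50.000) = 0.5835

0.5835


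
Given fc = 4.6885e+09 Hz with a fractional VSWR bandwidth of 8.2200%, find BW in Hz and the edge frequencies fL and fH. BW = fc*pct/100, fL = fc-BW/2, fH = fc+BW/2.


BW = 4.6885e+09 * 8.2200/100 = 3.853947e+08 Hz
fL = 4.6885e+09 - 3.853947e+08/2 = 4.496e+09 Hz
fH = 4.6885e+09 + 3.853947e+08/2 = 4.881e+09 Hz

BW=3.854e+08 Hz, fL=4.496e+09 Hz, fH=4.881e+09 Hz


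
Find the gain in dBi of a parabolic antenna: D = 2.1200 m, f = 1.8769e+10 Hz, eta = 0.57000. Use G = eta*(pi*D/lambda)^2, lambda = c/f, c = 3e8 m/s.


lambda = c / f = 3.0000e+08 / 1.8769e+10 = 0.01598380 m
G_linear = 0.57000 * (pi * 2.1200 / 0.01598380)^2 = 98966.05
G_dBi = 10 * log10(98966.05) = 49.95 dBi

49.95 dBi


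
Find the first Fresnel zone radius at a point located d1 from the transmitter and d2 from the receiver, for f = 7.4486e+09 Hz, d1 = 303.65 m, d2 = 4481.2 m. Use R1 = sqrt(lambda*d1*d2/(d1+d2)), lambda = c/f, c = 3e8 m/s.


lambda = c / f = 3.0000e+08 / 7.4486e+09 = 0.04027603 m
R1 = sqrt(0.04027603 * 303.65 * 4481.2 / (303.65 + 4481.2)) = 3.384 m

3.384 m


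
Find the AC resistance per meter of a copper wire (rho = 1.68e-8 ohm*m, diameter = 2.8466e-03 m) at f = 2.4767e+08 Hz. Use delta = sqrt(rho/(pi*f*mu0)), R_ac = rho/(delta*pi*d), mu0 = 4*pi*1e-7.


delta = sqrt(1.68e-8 / (pi * 2.4767e+08 * 4*pi*1e-7)) = 4.145129e-06 m
R_ac = 1.68e-8 / (4.145129e-06 * pi * 2.8466e-03) = 0.4532 ohm/m

0.4532 ohm/m


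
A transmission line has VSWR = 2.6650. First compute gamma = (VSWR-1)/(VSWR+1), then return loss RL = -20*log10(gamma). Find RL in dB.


gamma = (2.6650 - 1) / (2.6650 + 1) = 0.4542974
RL = -20 * log10(0.4542974) = 6.853 dB

6.853 dB


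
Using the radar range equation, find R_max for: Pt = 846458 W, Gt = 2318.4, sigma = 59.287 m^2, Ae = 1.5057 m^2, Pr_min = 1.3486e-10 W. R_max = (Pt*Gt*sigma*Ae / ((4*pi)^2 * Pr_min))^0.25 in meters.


R^4 = 846458*2318.4*59.287*1.5057 / ((4*pi)^2 * 1.3486e-10) = 8.226002e+18
R_max = 8.226002e+18^0.25 = 53555 m

53555 m


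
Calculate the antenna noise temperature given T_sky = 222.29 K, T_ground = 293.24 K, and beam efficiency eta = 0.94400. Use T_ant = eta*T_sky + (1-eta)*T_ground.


T_ant = 0.94400 * 222.29 + (1 - 0.94400) * 293.24 = 226.3 K

226.3 K


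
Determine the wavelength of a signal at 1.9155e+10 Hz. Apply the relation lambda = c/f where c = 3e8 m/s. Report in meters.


lambda = c / f = 3.0000e+08 / 1.9155e+10 = 0.01566 m

0.01566 m


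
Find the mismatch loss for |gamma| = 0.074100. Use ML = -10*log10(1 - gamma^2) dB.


ML = -10 * log10(1 - 0.074100^2) = -10 * log10(0.99450919) = 0.02391 dB

0.02391 dB


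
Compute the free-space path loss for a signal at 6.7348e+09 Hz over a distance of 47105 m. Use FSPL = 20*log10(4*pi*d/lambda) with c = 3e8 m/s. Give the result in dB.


lambda = c / f = 3.0000e+08 / 6.7348e+09 = 0.04454475 m
FSPL = 20 * log10(4*pi*47105/0.04454475) = 142.5 dB

142.5 dB


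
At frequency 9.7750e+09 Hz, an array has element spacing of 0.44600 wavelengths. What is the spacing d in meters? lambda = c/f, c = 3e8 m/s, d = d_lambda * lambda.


lambda = c / f = 3.0000e+08 / 9.7750e+09 = 0.03069054 m
d = 0.44600 * 0.03069054 = 0.01369 m

0.01369 m


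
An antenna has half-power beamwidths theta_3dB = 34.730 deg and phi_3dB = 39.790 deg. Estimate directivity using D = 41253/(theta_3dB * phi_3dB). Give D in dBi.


D_linear = 41253 / (34.730 * 39.790) = 29.85223
D_dBi = 10 * log10(29.85223) = 14.75 dBi

14.75 dBi


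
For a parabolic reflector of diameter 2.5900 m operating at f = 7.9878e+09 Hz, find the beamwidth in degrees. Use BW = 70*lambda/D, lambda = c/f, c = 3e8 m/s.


lambda = c / f = 3.0000e+08 / 7.9878e+09 = 0.03755727 m
BW = 70 * 0.03755727 / 2.5900 = 1.015 deg

1.015 deg


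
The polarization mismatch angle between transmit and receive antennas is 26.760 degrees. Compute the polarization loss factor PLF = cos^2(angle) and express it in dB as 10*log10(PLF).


PLF_linear = cos^2(26.760 deg) = 0.7972711
PLF_dB = 10 * log10(0.7972711) = -0.9839 dB

-0.9839 dB


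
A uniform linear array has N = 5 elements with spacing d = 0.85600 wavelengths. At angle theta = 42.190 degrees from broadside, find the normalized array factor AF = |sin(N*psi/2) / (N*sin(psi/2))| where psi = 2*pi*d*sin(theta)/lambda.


psi = 2*pi*0.85600*sin(42.190 deg) = 3.612091 rad
AF = |sin(5*3.612091/2) / (5*sin(3.612091/2))| = 0.07906

0.07906


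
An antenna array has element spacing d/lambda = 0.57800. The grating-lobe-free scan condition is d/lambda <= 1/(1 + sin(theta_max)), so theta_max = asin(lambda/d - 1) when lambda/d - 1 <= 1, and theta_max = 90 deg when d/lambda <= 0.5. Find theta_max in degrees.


lambda/d - 1 = 1/0.57800 - 1 = 0.7301038
theta_max = asin(0.7301038) = 46.90 deg

46.90 deg


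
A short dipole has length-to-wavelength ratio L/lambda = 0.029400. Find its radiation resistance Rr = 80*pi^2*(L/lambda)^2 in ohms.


Rr = 80 * pi^2 * (0.029400)^2 = 80 * 9.869604 * 8.643600e-04 = 0.6825 ohm

0.6825 ohm


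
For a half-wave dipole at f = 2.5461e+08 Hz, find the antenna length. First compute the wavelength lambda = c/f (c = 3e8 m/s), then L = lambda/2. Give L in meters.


lambda = c / f = 3.0000e+08 / 2.5461e+08 = 1.178273 m
L = lambda / 2 = 1.178273 / 2 = 0.5891 m

0.5891 m


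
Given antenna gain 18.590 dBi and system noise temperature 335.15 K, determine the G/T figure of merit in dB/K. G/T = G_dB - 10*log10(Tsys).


G/T = 18.590 - 10*log10(335.15) = 18.590 - 25.25239 = -6.662 dB/K

-6.662 dB/K


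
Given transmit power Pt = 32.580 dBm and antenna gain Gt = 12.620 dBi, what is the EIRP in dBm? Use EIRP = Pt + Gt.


EIRP = Pt + Gt = 32.580 + 12.620 = 45.20 dBm

45.20 dBm


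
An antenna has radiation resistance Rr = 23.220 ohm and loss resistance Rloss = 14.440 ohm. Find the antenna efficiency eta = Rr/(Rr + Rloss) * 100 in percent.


eta = 23.220 / (23.220 + 14.440) * 100 = 61.66%

61.66%


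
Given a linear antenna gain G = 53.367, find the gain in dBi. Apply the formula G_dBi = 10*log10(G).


G_dBi = 10 * log10(53.367) = 17.27 dBi

17.27 dBi


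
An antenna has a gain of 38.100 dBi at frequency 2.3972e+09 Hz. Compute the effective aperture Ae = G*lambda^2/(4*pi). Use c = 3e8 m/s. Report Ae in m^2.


lambda = c / f = 3.0000e+08 / 2.3972e+09 = 0.1251460 m
G_linear = 10^(38.100/10) = 6456.542
Ae = G_linear * lambda^2 / (4*pi) = 6456.542 * 0.1251460^2 / (4*pi) = 8.047 m^2

8.047 m^2


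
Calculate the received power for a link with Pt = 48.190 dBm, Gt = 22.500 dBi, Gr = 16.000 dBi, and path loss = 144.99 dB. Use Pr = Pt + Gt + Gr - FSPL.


Pr = 48.190 + 22.500 + 16.000 - 144.99 = -58.30 dBm

-58.30 dBm


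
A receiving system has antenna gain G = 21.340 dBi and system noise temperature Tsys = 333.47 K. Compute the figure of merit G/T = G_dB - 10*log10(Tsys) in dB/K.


G/T = 21.340 - 10*log10(333.47) = 21.340 - 25.23057 = -3.891 dB/K

-3.891 dB/K


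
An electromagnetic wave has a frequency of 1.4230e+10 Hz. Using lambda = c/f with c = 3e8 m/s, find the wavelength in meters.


lambda = c / f = 3.0000e+08 / 1.4230e+10 = 0.02108 m

0.02108 m


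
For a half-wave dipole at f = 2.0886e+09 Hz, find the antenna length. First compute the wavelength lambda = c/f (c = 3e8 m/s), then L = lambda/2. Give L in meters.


lambda = c / f = 3.0000e+08 / 2.0886e+09 = 0.1436369 m
L = lambda / 2 = 0.1436369 / 2 = 0.07182 m

0.07182 m


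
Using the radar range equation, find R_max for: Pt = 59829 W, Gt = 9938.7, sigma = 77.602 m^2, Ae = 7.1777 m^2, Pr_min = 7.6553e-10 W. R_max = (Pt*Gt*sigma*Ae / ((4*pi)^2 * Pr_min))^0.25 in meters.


R^4 = 59829*9938.7*77.602*7.1777 / ((4*pi)^2 * 7.6553e-10) = 2.739792e+18
R_max = 2.739792e+18^0.25 = 40685 m

40685 m


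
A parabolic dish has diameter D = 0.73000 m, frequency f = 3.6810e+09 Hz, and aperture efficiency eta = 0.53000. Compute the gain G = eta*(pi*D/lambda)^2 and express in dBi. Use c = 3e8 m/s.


lambda = c / f = 3.0000e+08 / 3.6810e+09 = 0.08149959 m
G_linear = 0.53000 * (pi * 0.73000 / 0.08149959)^2 = 419.6725
G_dBi = 10 * log10(419.6725) = 26.23 dBi

26.23 dBi


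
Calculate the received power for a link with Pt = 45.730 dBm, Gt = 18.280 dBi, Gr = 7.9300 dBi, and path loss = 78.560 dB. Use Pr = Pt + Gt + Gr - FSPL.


Pr = 45.730 + 18.280 + 7.9300 - 78.560 = -6.62 dBm

-6.62 dBm


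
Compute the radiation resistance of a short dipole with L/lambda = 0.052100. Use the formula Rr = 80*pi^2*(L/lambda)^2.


Rr = 80 * pi^2 * (0.052100)^2 = 80 * 9.869604 * 2.714410e-03 = 2.143 ohm

2.143 ohm


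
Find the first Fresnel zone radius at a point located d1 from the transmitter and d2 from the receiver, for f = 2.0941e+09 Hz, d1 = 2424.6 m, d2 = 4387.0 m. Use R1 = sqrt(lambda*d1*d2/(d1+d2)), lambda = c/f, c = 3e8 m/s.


lambda = c / f = 3.0000e+08 / 2.0941e+09 = 0.1432596 m
R1 = sqrt(0.1432596 * 2424.6 * 4387.0 / (2424.6 + 4387.0)) = 14.96 m

14.96 m


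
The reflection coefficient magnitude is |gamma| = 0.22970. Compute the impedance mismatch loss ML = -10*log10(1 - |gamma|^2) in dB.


ML = -10 * log10(1 - 0.22970^2) = -10 * log10(0.94723791) = 0.2354 dB

0.2354 dB


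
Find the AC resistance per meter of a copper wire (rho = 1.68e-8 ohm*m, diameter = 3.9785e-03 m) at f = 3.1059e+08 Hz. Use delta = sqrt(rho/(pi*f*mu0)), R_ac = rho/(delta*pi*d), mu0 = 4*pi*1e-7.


delta = sqrt(1.68e-8 / (pi * 3.1059e+08 * 4*pi*1e-7)) = 3.701528e-06 m
R_ac = 1.68e-8 / (3.701528e-06 * pi * 3.9785e-03) = 0.3631 ohm/m

0.3631 ohm/m


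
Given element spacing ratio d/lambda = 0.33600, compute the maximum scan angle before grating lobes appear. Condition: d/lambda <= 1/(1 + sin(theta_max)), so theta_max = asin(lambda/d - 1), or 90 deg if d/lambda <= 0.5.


lambda/d - 1 = 1/0.33600 - 1 = 1.976190 >= 1
d/lambda <= 0.5, so the array can scan to endfire without grating lobes: theta_max = 90 deg

90 deg


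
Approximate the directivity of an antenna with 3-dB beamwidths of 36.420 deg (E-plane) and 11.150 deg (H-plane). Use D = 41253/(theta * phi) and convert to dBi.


D_linear = 41253 / (36.420 * 11.150) = 101.5876
D_dBi = 10 * log10(101.5876) = 20.07 dBi

20.07 dBi


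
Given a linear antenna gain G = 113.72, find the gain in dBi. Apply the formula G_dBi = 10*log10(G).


G_dBi = 10 * log10(113.72) = 20.56 dBi

20.56 dBi


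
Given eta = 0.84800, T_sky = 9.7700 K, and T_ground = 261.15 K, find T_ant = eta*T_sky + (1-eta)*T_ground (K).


T_ant = 0.84800 * 9.7700 + (1 - 0.84800) * 261.15 = 47.98 K

47.98 K


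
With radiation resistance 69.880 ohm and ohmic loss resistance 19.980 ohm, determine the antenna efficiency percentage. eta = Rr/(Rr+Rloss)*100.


eta = 69.880 / (69.880 + 19.980) * 100 = 77.77%

77.77%


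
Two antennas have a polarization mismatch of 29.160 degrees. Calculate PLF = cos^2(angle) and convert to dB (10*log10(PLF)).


PLF_linear = cos^2(29.160 deg) = 0.7625873
PLF_dB = 10 * log10(0.7625873) = -1.177 dB

-1.177 dB


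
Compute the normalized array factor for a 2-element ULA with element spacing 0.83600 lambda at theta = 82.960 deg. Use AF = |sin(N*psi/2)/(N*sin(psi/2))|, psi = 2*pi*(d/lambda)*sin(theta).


psi = 2*pi*0.83600*sin(82.960 deg) = 5.213142 rad
AF = |sin(2*5.213142/2) / (2*sin(5.213142/2))| = 0.8603

0.8603


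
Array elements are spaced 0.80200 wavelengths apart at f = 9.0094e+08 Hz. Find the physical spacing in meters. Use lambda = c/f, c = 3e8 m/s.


lambda = c / f = 3.0000e+08 / 9.0094e+08 = 0.3329855 m
d = 0.80200 * 0.3329855 = 0.2671 m

0.2671 m


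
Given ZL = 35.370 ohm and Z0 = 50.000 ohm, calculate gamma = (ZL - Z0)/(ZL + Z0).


gamma = (35.370 - 50.000) / (35.370 + 50.000) = -0.1714

-0.1714


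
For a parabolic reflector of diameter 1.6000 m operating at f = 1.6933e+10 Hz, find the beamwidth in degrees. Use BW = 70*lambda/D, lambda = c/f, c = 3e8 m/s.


lambda = c / f = 3.0000e+08 / 1.6933e+10 = 0.01771688 m
BW = 70 * 0.01771688 / 1.6000 = 0.7751 deg

0.7751 deg


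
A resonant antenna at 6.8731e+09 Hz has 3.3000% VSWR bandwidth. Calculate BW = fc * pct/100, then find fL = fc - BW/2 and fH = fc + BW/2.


BW = 6.8731e+09 * 3.3000/100 = 2.268123e+08 Hz
fL = 6.8731e+09 - 2.268123e+08/2 = 6.760e+09 Hz
fH = 6.8731e+09 + 2.268123e+08/2 = 6.987e+09 Hz

BW=2.268e+08 Hz, fL=6.760e+09 Hz, fH=6.987e+09 Hz


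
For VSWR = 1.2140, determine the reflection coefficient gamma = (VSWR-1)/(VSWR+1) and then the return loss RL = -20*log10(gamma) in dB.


gamma = (1.2140 - 1) / (1.2140 + 1) = 0.09665763
RL = -20 * log10(0.09665763) = 20.30 dB

20.30 dB


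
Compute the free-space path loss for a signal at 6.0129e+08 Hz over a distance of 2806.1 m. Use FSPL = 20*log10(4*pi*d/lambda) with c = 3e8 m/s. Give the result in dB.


lambda = c / f = 3.0000e+08 / 6.0129e+08 = 0.4989273 m
FSPL = 20 * log10(4*pi*2806.1/0.4989273) = 96.99 dB

96.99 dB


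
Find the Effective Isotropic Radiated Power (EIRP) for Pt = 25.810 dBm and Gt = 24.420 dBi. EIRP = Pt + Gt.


EIRP = Pt + Gt = 25.810 + 24.420 = 50.23 dBm

50.23 dBm


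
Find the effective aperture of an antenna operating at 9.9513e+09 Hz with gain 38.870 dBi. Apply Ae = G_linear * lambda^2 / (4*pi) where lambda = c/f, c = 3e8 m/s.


lambda = c / f = 3.0000e+08 / 9.9513e+09 = 0.03014681 m
G_linear = 10^(38.870/10) = 7709.035
Ae = G_linear * lambda^2 / (4*pi) = 7709.035 * 0.03014681^2 / (4*pi) = 0.5575 m^2

0.5575 m^2


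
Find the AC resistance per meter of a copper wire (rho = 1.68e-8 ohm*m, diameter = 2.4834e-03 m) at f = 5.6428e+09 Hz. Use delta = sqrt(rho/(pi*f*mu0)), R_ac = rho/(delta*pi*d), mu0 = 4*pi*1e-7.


delta = sqrt(1.68e-8 / (pi * 5.6428e+09 * 4*pi*1e-7)) = 8.684153e-07 m
R_ac = 1.68e-8 / (8.684153e-07 * pi * 2.4834e-03) = 2.480 ohm/m

2.480 ohm/m


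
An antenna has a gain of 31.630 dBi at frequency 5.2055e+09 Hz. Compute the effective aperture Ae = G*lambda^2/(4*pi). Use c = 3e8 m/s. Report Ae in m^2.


lambda = c / f = 3.0000e+08 / 5.2055e+09 = 0.05763135 m
G_linear = 10^(31.630/10) = 1455.459
Ae = G_linear * lambda^2 / (4*pi) = 1455.459 * 0.05763135^2 / (4*pi) = 0.3847 m^2

0.3847 m^2


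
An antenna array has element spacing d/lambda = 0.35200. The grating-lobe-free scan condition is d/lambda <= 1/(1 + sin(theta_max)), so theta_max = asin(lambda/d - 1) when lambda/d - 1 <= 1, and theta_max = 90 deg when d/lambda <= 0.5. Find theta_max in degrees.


lambda/d - 1 = 1/0.35200 - 1 = 1.840909 >= 1
d/lambda <= 0.5, so the array can scan to endfire without grating lobes: theta_max = 90 deg

90 deg


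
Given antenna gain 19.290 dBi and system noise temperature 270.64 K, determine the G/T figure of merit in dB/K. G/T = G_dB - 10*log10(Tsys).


G/T = 19.290 - 10*log10(270.64) = 19.290 - 24.32392 = -5.034 dB/K

-5.034 dB/K


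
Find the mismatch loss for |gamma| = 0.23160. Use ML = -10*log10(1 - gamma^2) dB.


ML = -10 * log10(1 - 0.23160^2) = -10 * log10(0.94636144) = 0.2394 dB

0.2394 dB


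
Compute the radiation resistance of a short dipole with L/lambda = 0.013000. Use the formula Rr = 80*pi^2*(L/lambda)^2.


Rr = 80 * pi^2 * (0.013000)^2 = 80 * 9.869604 * 1.690000e-04 = 0.1334 ohm

0.1334 ohm


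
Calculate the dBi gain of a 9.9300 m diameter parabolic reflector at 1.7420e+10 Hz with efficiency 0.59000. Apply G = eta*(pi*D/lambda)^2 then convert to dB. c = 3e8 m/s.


lambda = c / f = 3.0000e+08 / 1.7420e+10 = 0.01722158 m
G_linear = 0.59000 * (pi * 9.9300 / 0.01722158)^2 = 1.935995e+06
G_dBi = 10 * log10(1.935995e+06) = 62.87 dBi

62.87 dBi


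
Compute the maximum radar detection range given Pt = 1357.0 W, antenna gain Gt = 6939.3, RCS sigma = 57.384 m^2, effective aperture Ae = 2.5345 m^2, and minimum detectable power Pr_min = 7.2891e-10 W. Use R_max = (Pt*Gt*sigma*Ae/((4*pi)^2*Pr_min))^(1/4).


R^4 = 1357.0*6939.3*57.384*2.5345 / ((4*pi)^2 * 7.2891e-10) = 1.189830e+16
R_max = 1.189830e+16^0.25 = 10444 m

10444 m


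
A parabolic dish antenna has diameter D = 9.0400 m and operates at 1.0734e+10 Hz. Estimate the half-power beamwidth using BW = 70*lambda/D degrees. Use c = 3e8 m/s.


lambda = c / f = 3.0000e+08 / 1.0734e+10 = 0.02794857 m
BW = 70 * 0.02794857 / 9.0400 = 0.2164 deg

0.2164 deg
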